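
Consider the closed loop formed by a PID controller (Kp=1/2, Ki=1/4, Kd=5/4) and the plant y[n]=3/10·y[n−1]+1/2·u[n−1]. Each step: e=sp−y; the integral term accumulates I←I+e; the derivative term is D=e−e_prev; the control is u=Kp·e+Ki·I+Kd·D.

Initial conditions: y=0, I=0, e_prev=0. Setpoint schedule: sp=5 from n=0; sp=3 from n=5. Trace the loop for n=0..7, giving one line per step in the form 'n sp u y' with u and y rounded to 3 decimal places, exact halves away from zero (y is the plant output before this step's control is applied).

0 5 10.000 0.000
1 5 -5.000 5.000
2 5 13.250 -1.000
3 5 -7.400 6.325
4 5 17.680 -1.803
5 3 -14.982 8.299
6 3 25.421 -5.001
7 3 -21.627 11.210

(exact arithmetic carried between steps; '≈' marks a value shown rounded to 6 d.p. or computed from one; I and e_prev carry over from the previous line; the table rounds u and y to 3 d.p., halves away from zero)
n=0: y=0, sp=5, e=sp−y=5; I=5, D=e−e_prev=5; u=1/2·5+1/4·5+5/4·5=10; next y=3/10·0+1/2·10=5
n=1: y=5, sp=5, e=sp−y=0; I=5, D=e−e_prev=-5; u=1/2·0+1/4·5+5/4·(-5)=-5; next y=3/10·5+1/2·(-5)=-1
n=2: y=-1, sp=5, e=sp−y=6; I=11, D=e−e_prev=6; u=1/2·6+1/4·11+5/4·6=13.25; next y=3/10·(-1)+1/2·13.25=6.325
n=3: y=6.325, sp=5, e=sp−y=-1.325; I=9.675, D=e−e_prev=-7.325; u=1/2·(-1.325)+1/4·9.675+5/4·(-7.325)=-7.4; next y=3/10·6.325+1/2·(-7.4)=-1.8025
n=4: y=-1.8025, sp=5, e=sp−y=6.8025; I=16.4775, D=e−e_prev=8.1275; u=1/2·6.8025+1/4·16.4775+5/4·8.1275=17.68; next y=3/10·(-1.8025)+1/2·17.68=8.29925
n=5: y=8.29925, sp=3, e=sp−y=-5.29925; I=11.17825, D=e−e_prev=-12.10175; u=1/2·(-5.29925)+1/4·11.17825+5/4·(-12.10175)=-14.98225; next y=3/10·8.29925+1/2·(-14.98225)=-5.00135
n=6: y=-5.00135, sp=3, e=sp−y=8.00135; I=19.1796, D=e−e_prev=13.3006; u=1/2·8.00135+1/4·19.1796+5/4·13.3006=25.421325; next y=3/10·(-5.00135)+1/2·25.421325≈11.210258
n=7: y≈11.210258, sp=3, e=sp−y≈-8.210258; I≈10.969343, D=e−e_prev≈-16.211608; u=1/2·(-8.210258)+1/4·10.969343+5/4·(-16.211608)≈-21.627303; next y=3/10·11.210258+1/2·(-21.627303)≈-7.450574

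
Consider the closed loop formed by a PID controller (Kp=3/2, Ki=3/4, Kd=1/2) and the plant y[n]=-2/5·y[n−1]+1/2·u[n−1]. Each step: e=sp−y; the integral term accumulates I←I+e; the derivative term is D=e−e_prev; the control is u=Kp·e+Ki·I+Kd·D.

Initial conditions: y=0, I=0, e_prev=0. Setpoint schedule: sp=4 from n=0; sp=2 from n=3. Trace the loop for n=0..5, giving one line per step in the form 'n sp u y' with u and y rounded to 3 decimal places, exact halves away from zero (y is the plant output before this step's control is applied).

(exact arithmetic carried between steps; '≈' marks a value shown rounded to 6 d.p. or computed from one; I and e_prev carry over from the previous line; the table rounds u and y to 3 d.p., halves away from zero)
n=0: y=0, sp=4, e=sp−y=4; I=4, D=e−e_prev=4; u=3/2·4+3/4·4+1/2·4=11; next y=-2/5·0+1/2·11=5.5
n=1: y=5.5, sp=4, e=sp−y=-1.5; I=2.5, D=e−e_prev=-5.5; u=3/2·(-1.5)+3/4·2.5+1/2·(-5.5)=-3.125; next y=-2/5·5.5+1/2·(-3.125)=-3.7625
n=2: y=-3.7625, sp=4, e=sp−y=7.7625; I=10.2625, D=e−e_prev=9.2625; u=3/2·7.7625+3/4·10.2625+1/2·9.2625=23.971875; next y=-2/5·(-3.7625)+1/2·23.971875≈13.490938
n=3: y≈13.490938, sp=2, e=sp−y≈-11.490938; I≈-1.228438, D=e−e_prev≈-19.253438; u=3/2·(-11.490938)+3/4·(-1.228438)+1/2·(-19.253438)≈-27.784453; next y=-2/5·13.490938+1/2·(-27.784453)≈-19.288602
n=4: y≈-19.288602, sp=2, e=sp−y≈21.288602; I≈20.060164, D=e−e_prev≈32.779539; u=3/2·21.288602+3/4·20.060164+1/2·32.779539≈63.367795; next y=-2/5·(-19.288602)+1/2·63.367795≈39.399338
n=5: y≈39.399338, sp=2, e=sp−y≈-37.399338; I≈-17.339174, D=e−e_prev≈-58.687940; u=3/2·(-37.399338)+3/4·(-17.339174)+1/2·(-58.687940)≈-98.447357; next y=-2/5·39.399338+1/2·(-98.447357)≈-64.983414

0 4 11.000 0.000
1 4 -3.125 5.500
2 4 23.972 -3.763
3 2 -27.784 13.491
4 2 63.368 -19.289
5 2 -98.447 39.399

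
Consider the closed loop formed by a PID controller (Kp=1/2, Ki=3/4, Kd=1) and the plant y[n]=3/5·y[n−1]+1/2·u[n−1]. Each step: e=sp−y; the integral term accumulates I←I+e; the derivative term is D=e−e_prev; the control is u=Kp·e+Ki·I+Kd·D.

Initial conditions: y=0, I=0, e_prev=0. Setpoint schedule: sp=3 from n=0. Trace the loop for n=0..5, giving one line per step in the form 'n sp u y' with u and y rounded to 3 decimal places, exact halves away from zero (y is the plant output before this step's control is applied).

0 3 6.750 0.000
1 3 -1.594 3.375
2 3 6.330 1.228
3 3 -0.504 3.902
4 3 5.572 2.089
5 3 0.054 4.040

(exact arithmetic carried between steps; '≈' marks a value shown rounded to 6 d.p. or computed from one; I and e_prev carry over from the previous line; the table rounds u and y to 3 d.p., halves away from zero)
n=0: y=0, sp=3, e=sp−y=3; I=3, D=e−e_prev=3; u=1/2·3+3/4·3+1·3=6.75; next y=3/5·0+1/2·6.75=3.375
n=1: y=3.375, sp=3, e=sp−y=-0.375; I=2.625, D=e−e_prev=-3.375; u=1/2·(-0.375)+3/4·2.625+1·(-3.375)=-1.59375; next y=3/5·3.375+1/2·(-1.59375)=1.228125
n=2: y=1.228125, sp=3, e=sp−y=1.771875; I=4.396875, D=e−e_prev=2.146875; u=1/2·1.771875+3/4·4.396875+1·2.146875≈6.330469; next y=3/5·1.228125+1/2·6.330469≈3.902109
n=3: y≈3.902109, sp=3, e=sp−y≈-0.902109; I≈3.494766, D=e−e_prev≈-2.673984; u=1/2·(-0.902109)+3/4·3.494766+1·(-2.673984)≈-0.503965; next y=3/5·3.902109+1/2·(-0.503965)≈2.089283
n=4: y≈2.089283, sp=3, e=sp−y≈0.910717; I≈4.405482, D=e−e_prev≈1.812826; u=1/2·0.910717+3/4·4.405482+1·1.812826≈5.572296; next y=3/5·2.089283+1/2·5.572296≈4.039718
n=5: y≈4.039718, sp=3, e=sp−y≈-1.039718; I≈3.365764, D=e−e_prev≈-1.950435; u=1/2·(-1.039718)+3/4·3.365764+1·(-1.950435)≈0.054029; next y=3/5·4.039718+1/2·0.054029≈2.450845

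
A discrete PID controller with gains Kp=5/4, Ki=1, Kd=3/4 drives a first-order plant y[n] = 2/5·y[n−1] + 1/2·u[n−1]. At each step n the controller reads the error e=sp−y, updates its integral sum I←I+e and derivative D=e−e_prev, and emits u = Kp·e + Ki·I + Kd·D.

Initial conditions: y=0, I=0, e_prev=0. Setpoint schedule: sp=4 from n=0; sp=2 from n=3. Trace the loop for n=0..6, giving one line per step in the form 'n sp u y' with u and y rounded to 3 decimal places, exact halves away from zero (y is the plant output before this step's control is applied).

0 4 12.000 0.000
1 4 -5.000 6.000
2 4 15.800 -0.100
3 2 -14.555 7.860
4 2 23.036 -4.134
5 2 -21.820 9.864
6 2 31.300 -6.964

(exact arithmetic carried between steps; '≈' marks a value shown rounded to 6 d.p. or computed from one; I and e_prev carry over from the previous line; the table rounds u and y to 3 d.p., halves away from zero)
n=0: y=0, sp=4, e=sp−y=4; I=4, D=e−e_prev=4; u=5/4·4+1·4+3/4·4=12; next y=2/5·0+1/2·12=6
n=1: y=6, sp=4, e=sp−y=-2; I=2, D=e−e_prev=-6; u=5/4·(-2)+1·2+3/4·(-6)=-5; next y=2/5·6+1/2·(-5)=-0.1
n=2: y=-0.1, sp=4, e=sp−y=4.1; I=6.1, D=e−e_prev=6.1; u=5/4·4.1+1·6.1+3/4·6.1=15.8; next y=2/5·(-0.1)+1/2·15.8=7.86
n=3: y=7.86, sp=2, e=sp−y=-5.86; I=0.24, D=e−e_prev=-9.96; u=5/4·(-5.86)+1·0.24+3/4·(-9.96)=-14.555; next y=2/5·7.86+1/2·(-14.555)=-4.1335
n=4: y=-4.1335, sp=2, e=sp−y=6.1335; I=6.3735, D=e−e_prev=11.9935; u=5/4·6.1335+1·6.3735+3/4·11.9935=23.0355; next y=2/5·(-4.1335)+1/2·23.0355=9.86435
n=5: y=9.86435, sp=2, e=sp−y=-7.86435; I=-1.49085, D=e−e_prev=-13.99785; u=5/4·(-7.86435)+1·(-1.49085)+3/4·(-13.99785)=-21.819675; next y=2/5·9.86435+1/2·(-21.819675)≈-6.964098
n=6: y≈-6.964098, sp=2, e=sp−y≈8.964098; I≈7.473248, D=e−e_prev≈16.828448; u=5/4·8.964098+1·7.473248+3/4·16.828448≈31.299705; next y=2/5·(-6.964098)+1/2·31.299705≈12.864214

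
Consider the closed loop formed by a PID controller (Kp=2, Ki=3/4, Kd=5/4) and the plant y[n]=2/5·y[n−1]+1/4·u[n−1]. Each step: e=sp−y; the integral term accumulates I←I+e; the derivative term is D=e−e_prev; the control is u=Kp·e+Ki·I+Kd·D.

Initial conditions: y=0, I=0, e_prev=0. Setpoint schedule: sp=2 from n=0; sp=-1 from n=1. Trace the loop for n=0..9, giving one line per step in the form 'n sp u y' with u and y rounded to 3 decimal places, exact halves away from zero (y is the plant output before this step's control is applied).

(exact arithmetic carried between steps; '≈' marks a value shown rounded to 6 d.p. or computed from one; I and e_prev carry over from the previous line; the table rounds u and y to 3 d.p., halves away from zero)
n=0: y=0, sp=2, e=sp−y=2; I=2, D=e−e_prev=2; u=2·2+3/4·2+5/4·2=8; next y=2/5·0+1/4·8=2
n=1: y=2, sp=-1, e=sp−y=-3; I=-1, D=e−e_prev=-5; u=2·(-3)+3/4·(-1)+5/4·(-5)=-13; next y=2/5·2+1/4·(-13)=-2.45
n=2: y=-2.45, sp=-1, e=sp−y=1.45; I=0.45, D=e−e_prev=4.45; u=2·1.45+3/4·0.45+5/4·4.45=8.8; next y=2/5·(-2.45)+1/4·8.8=1.22
n=3: y=1.22, sp=-1, e=sp−y=-2.22; I=-1.77, D=e−e_prev=-3.67; u=2·(-2.22)+3/4·(-1.77)+5/4·(-3.67)=-10.355; next y=2/5·1.22+1/4·(-10.355)=-2.10075
n=4: y=-2.10075, sp=-1, e=sp−y=1.10075; I=-0.66925, D=e−e_prev=3.32075; u=2·1.10075+3/4·(-0.66925)+5/4·3.32075=5.8505; next y=2/5·(-2.10075)+1/4·5.8505=0.622325
n=5: y=0.622325, sp=-1, e=sp−y=-1.622325; I=-2.291575, D=e−e_prev=-2.723075; u=2·(-1.622325)+3/4·(-2.291575)+5/4·(-2.723075)=-8.367175; next y=2/5·0.622325+1/4·(-8.367175)≈-1.842864
n=6: y≈-1.842864, sp=-1, e=sp−y≈0.842864; I≈-1.448711, D=e−e_prev≈2.465189; u=2·0.842864+3/4·(-1.448711)+5/4·2.465189≈3.68068; next y=2/5·(-1.842864)+1/4·3.68068≈0.183025
n=7: y≈0.183025, sp=-1, e=sp−y≈-1.183025; I≈-2.631736, D=e−e_prev≈-2.025888; u=2·(-1.183025)+3/4·(-2.631736)+5/4·(-2.025888)≈-6.872211; next y=2/5·0.183025+1/4·(-6.872211)≈-1.644843
n=8: y≈-1.644843, sp=-1, e=sp−y≈0.644843; I≈-1.986893, D=e−e_prev≈1.827867; u=2·0.644843+3/4·(-1.986893)+5/4·1.827867≈2.084351; next y=2/5·(-1.644843)+1/4·2.084351≈-0.136850
n=9: y≈-0.136850, sp=-1, e=sp−y≈-0.863150; I≈-2.850043, D=e−e_prev≈-1.507993; u=2·(-0.863150)+3/4·(-2.850043)+5/4·(-1.507993)≈-5.748825; next y=2/5·(-0.136850)+1/4·(-5.748825)≈-1.491946

0 2 8.000 0.000
1 -1 -13.000 2.000
2 -1 8.800 -2.450
3 -1 -10.355 1.220
4 -1 5.851 -2.101
5 -1 -8.367 0.622
6 -1 3.681 -1.843
7 -1 -6.872 0.183
8 -1 2.084 -1.645
9 -1 -5.749 -0.137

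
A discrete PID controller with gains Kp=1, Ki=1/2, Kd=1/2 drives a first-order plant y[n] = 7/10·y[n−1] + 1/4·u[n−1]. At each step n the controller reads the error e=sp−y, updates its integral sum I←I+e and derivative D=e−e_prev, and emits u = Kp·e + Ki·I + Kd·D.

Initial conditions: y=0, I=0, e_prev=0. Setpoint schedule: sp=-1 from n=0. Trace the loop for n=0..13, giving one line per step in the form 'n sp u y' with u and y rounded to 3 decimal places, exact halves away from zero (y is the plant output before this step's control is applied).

(exact arithmetic carried between steps; '≈' marks a value shown rounded to 6 d.p. or computed from one; I and e_prev carry over from the previous line; the table rounds u and y to 3 d.p., halves away from zero)
n=0: y=0, sp=-1, e=sp−y=-1; I=-1, D=e−e_prev=-1; u=1·(-1)+1/2·(-1)+1/2·(-1)=-2; next y=7/10·0+1/4·(-2)=-0.5
n=1: y=-0.5, sp=-1, e=sp−y=-0.5; I=-1.5, D=e−e_prev=0.5; u=1·(-0.5)+1/2·(-1.5)+1/2·0.5=-1; next y=7/10·(-0.5)+1/4·(-1)=-0.6
n=2: y=-0.6, sp=-1, e=sp−y=-0.4; I=-1.9, D=e−e_prev=0.1; u=1·(-0.4)+1/2·(-1.9)+1/2·0.1=-1.3; next y=7/10·(-0.6)+1/4·(-1.3)=-0.745
n=3: y=-0.745, sp=-1, e=sp−y=-0.255; I=-2.155, D=e−e_prev=0.145; u=1·(-0.255)+1/2·(-2.155)+1/2·0.145=-1.26; next y=7/10·(-0.745)+1/4·(-1.26)=-0.8365
n=4: y=-0.8365, sp=-1, e=sp−y=-0.1635; I=-2.3185, D=e−e_prev=0.0915; u=1·(-0.1635)+1/2·(-2.3185)+1/2·0.0915=-1.277; next y=7/10·(-0.8365)+1/4·(-1.277)=-0.9048
n=5: y=-0.9048, sp=-1, e=sp−y=-0.0952; I=-2.4137, D=e−e_prev=0.0683; u=1·(-0.0952)+1/2·(-2.4137)+1/2·0.0683=-1.2679; next y=7/10·(-0.9048)+1/4·(-1.2679)=-0.950335
n=6: y=-0.950335, sp=-1, e=sp−y=-0.049665; I=-2.463365, D=e−e_prev=0.045535; u=1·(-0.049665)+1/2·(-2.463365)+1/2·0.045535=-1.25858; next y=7/10·(-0.950335)+1/4·(-1.25858)≈-0.979880
n=7: y≈-0.979880, sp=-1, e=sp−y≈-0.020121; I≈-2.483486, D=e−e_prev≈0.029545; u=1·(-0.020121)+1/2·(-2.483486)+1/2·0.029545≈-1.247091; next y=7/10·(-0.979880)+1/4·(-1.247091)≈-0.997688
n=8: y≈-0.997688, sp=-1, e=sp−y≈-0.002312; I≈-2.485797, D=e−e_prev≈0.017809; u=1·(-0.002312)+1/2·(-2.485797)+1/2·0.017809≈-1.236306; next y=7/10·(-0.997688)+1/4·(-1.236306)≈-1.007458
n=9: y≈-1.007458, sp=-1, e=sp−y≈0.007458; I≈-2.478339, D=e−e_prev≈0.009770; u=1·0.007458+1/2·(-2.478339)+1/2·0.009770≈-1.226826; next y=7/10·(-1.007458)+1/4·(-1.226826)≈-1.011927
n=10: y≈-1.011927, sp=-1, e=sp−y≈0.011927; I≈-2.466411, D=e−e_prev≈0.004469; u=1·0.011927+1/2·(-2.466411)+1/2·0.004469≈-1.219044; next y=7/10·(-1.011927)+1/4·(-1.219044)≈-1.013110
n=11: y≈-1.013110, sp=-1, e=sp−y≈0.013110; I≈-2.453301, D=e−e_prev≈0.001183; u=1·0.013110+1/2·(-2.453301)+1/2·0.001183≈-1.212949; next y=7/10·(-1.013110)+1/4·(-1.212949)≈-1.012414
n=12: y≈-1.012414, sp=-1, e=sp−y≈0.012414; I≈-2.440887, D=e−e_prev≈-0.000696; u=1·0.012414+1/2·(-2.440887)+1/2·(-0.000696)≈-1.208377; next y=7/10·(-1.012414)+1/4·(-1.208377)≈-1.010784
n=13: y≈-1.010784, sp=-1, e=sp−y≈0.010784; I≈-2.430103, D=e−e_prev≈-0.001630; u=1·0.010784+1/2·(-2.430103)+1/2·(-0.001630)≈-1.205082; next y=7/10·(-1.010784)+1/4·(-1.205082)≈-1.008820

0 -1 -2.000 0.000
1 -1 -1.000 -0.500
2 -1 -1.300 -0.600
3 -1 -1.260 -0.745
4 -1 -1.277 -0.837
5 -1 -1.268 -0.905
6 -1 -1.259 -0.950
7 -1 -1.247 -0.980
8 -1 -1.236 -0.998
9 -1 -1.227 -1.007
10 -1 -1.219 -1.012
11 -1 -1.213 -1.013
12 -1 -1.208 -1.012
13 -1 -1.205 -1.011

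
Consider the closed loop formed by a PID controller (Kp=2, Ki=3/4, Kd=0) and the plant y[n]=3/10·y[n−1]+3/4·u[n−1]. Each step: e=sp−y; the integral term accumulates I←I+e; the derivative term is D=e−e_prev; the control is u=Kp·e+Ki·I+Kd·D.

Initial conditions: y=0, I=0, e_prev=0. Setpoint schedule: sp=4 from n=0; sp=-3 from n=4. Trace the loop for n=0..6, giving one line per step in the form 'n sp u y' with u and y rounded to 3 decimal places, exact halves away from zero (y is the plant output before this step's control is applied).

0 4 11.000 0.000
1 4 -8.688 8.250
2 4 21.924 -4.041
3 4 -25.042 15.231
4 -3 28.254 -14.212
5 -3 -48.969 16.927
6 -3 69.668 -31.649

(exact arithmetic carried between steps; '≈' marks a value shown rounded to 6 d.p. or computed from one; I and e_prev carry over from the previous line; the table rounds u and y to 3 d.p., halves away from zero)
n=0: y=0, sp=4, e=sp−y=4; I=4, D=e−e_prev=4; u=2·4+3/4·4+0·4=11; next y=3/10·0+3/4·11=8.25
n=1: y=8.25, sp=4, e=sp−y=-4.25; I=-0.25, D=e−e_prev=-8.25; u=2·(-4.25)+3/4·(-0.25)+0·(-8.25)=-8.6875; next y=3/10·8.25+3/4·(-8.6875)=-4.040625
n=2: y=-4.040625, sp=4, e=sp−y=8.040625; I=7.790625, D=e−e_prev=12.290625; u=2·8.040625+3/4·7.790625+0·12.290625≈21.924219; next y=3/10·(-4.040625)+3/4·21.924219≈15.230977
n=3: y≈15.230977, sp=4, e=sp−y≈-11.230977; I≈-3.440352, D=e−e_prev≈-19.271602; u=2·(-11.230977)+3/4·(-3.440352)+0·(-19.271602)≈-25.042217; next y=3/10·15.230977+3/4·(-25.042217)≈-14.212370
n=4: y≈-14.212370, sp=-3, e=sp−y≈11.212370; I≈7.772018, D=e−e_prev≈22.443346; u=2·11.212370+3/4·7.772018+0·22.443346≈28.253753; next y=3/10·(-14.212370)+3/4·28.253753≈16.926604
n=5: y≈16.926604, sp=-3, e=sp−y≈-19.926604; I≈-12.154586, D=e−e_prev≈-31.138973; u=2·(-19.926604)+3/4·(-12.154586)+0·(-31.138973)≈-48.969147; next y=3/10·16.926604+3/4·(-48.969147)≈-31.648879
n=6: y≈-31.648879, sp=-3, e=sp−y≈28.648879; I≈16.494293, D=e−e_prev≈48.575483; u=2·28.648879+3/4·16.494293+0·48.575483≈69.668478; next y=3/10·(-31.648879)+3/4·69.668478≈42.756695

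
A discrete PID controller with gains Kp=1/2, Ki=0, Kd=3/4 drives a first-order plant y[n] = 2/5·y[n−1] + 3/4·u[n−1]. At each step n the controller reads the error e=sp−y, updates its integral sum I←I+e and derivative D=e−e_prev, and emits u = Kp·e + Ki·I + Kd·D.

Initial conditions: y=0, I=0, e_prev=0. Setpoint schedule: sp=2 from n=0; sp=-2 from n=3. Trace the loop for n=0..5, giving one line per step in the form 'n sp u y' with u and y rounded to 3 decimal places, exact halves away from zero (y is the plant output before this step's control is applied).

(exact arithmetic carried between steps; '≈' marks a value shown rounded to 6 d.p. or computed from one; I and e_prev carry over from the previous line; the table rounds u and y to 3 d.p., halves away from zero)
n=0: y=0, sp=2, e=sp−y=2; I=2, D=e−e_prev=2; u=1/2·2+0·2+3/4·2=2.5; next y=2/5·0+3/4·2.5=1.875
n=1: y=1.875, sp=2, e=sp−y=0.125; I=2.125, D=e−e_prev=-1.875; u=1/2·0.125+0·2.125+3/4·(-1.875)=-1.34375; next y=2/5·1.875+3/4·(-1.34375)≈-0.257813
n=2: y≈-0.257813, sp=2, e=sp−y≈2.257813; I≈4.382813, D=e−e_prev≈2.132813; u=1/2·2.257813+0·4.382813+3/4·2.132813≈2.728516; next y=2/5·(-0.257813)+3/4·2.728516≈1.943262
n=3: y≈1.943262, sp=-2, e=sp−y≈-3.943262; I≈0.439551, D=e−e_prev≈-6.201074; u=1/2·(-3.943262)+0·0.439551+3/4·(-6.201074)≈-6.622437; next y=2/5·1.943262+3/4·(-6.622437)≈-4.189523
n=4: y≈-4.189523, sp=-2, e=sp−y≈2.189523; I≈2.629073, D=e−e_prev≈6.132784; u=1/2·2.189523+0·2.629073+3/4·6.132784≈5.694350; next y=2/5·(-4.189523)+3/4·5.694350≈2.594953
n=5: y≈2.594953, sp=-2, e=sp−y≈-4.594953; I≈-1.965880, D=e−e_prev≈-6.784476; u=1/2·(-4.594953)+0·(-1.965880)+3/4·(-6.784476)≈-7.385833; next y=2/5·2.594953+3/4·(-7.385833)≈-4.501394

0 2 2.500 0.000
1 2 -1.344 1.875
2 2 2.729 -0.258
3 -2 -6.622 1.943
4 -2 5.694 -4.190
5 -2 -7.386 2.595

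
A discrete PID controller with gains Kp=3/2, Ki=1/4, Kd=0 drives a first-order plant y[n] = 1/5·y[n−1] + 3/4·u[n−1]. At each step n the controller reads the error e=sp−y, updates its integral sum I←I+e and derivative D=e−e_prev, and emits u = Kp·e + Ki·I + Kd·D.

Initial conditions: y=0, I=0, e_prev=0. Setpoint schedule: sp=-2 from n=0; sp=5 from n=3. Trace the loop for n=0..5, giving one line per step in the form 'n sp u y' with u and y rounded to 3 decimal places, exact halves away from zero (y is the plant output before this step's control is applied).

(exact arithmetic carried between steps; '≈' marks a value shown rounded to 6 d.p. or computed from one; I and e_prev carry over from the previous line; the table rounds u and y to 3 d.p., halves away from zero)
n=0: y=0, sp=-2, e=sp−y=-2; I=-2, D=e−e_prev=-2; u=3/2·(-2)+1/4·(-2)+0·(-2)=-3.5; next y=1/5·0+3/4·(-3.5)=-2.625
n=1: y=-2.625, sp=-2, e=sp−y=0.625; I=-1.375, D=e−e_prev=2.625; u=3/2·0.625+1/4·(-1.375)+0·2.625=0.59375; next y=1/5·(-2.625)+3/4·0.59375≈-0.079688
n=2: y≈-0.079688, sp=-2, e=sp−y≈-1.920313; I≈-3.295313, D=e−e_prev≈-2.545313; u=3/2·(-1.920313)+1/4·(-3.295313)+0·(-2.545313)≈-3.704297; next y=1/5·(-0.079688)+3/4·(-3.704297)≈-2.794160
n=3: y≈-2.794160, sp=5, e=sp−y≈7.794160; I≈4.498848, D=e−e_prev≈9.714473; u=3/2·7.794160+1/4·4.498848+0·9.714473≈12.815952; next y=1/5·(-2.794160)+3/4·12.815952≈9.053132
n=4: y≈9.053132, sp=5, e=sp−y≈-4.053132; I≈0.445716, D=e−e_prev≈-11.847292; u=3/2·(-4.053132)+1/4·0.445716+0·(-11.847292)≈-5.968269; next y=1/5·9.053132+3/4·(-5.968269)≈-2.665576
n=5: y≈-2.665576, sp=5, e=sp−y≈7.665576; I≈8.111291, D=e−e_prev≈11.718708; u=3/2·7.665576+1/4·8.111291+0·11.718708≈13.526186; next y=1/5·(-2.665576)+3/4·13.526186≈9.611524

0 -2 -3.500 0.000
1 -2 0.594 -2.625
2 -2 -3.704 -0.080
3 5 12.816 -2.794
4 5 -5.968 9.053
5 5 13.526 -2.666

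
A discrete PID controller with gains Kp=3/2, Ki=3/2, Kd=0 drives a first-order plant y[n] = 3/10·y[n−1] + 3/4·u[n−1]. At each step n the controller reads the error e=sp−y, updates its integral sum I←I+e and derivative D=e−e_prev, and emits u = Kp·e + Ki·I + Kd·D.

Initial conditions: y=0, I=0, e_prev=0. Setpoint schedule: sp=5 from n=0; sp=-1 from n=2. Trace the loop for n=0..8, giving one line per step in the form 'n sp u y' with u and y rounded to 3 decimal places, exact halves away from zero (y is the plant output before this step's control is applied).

(exact arithmetic carried between steps; '≈' marks a value shown rounded to 6 d.p. or computed from one; I and e_prev carry over from the previous line; the table rounds u and y to 3 d.p., halves away from zero)
n=0: y=0, sp=5, e=sp−y=5; I=5, D=e−e_prev=5; u=3/2·5+3/2·5+0·5=15; next y=3/10·0+3/4·15=11.25
n=1: y=11.25, sp=5, e=sp−y=-6.25; I=-1.25, D=e−e_prev=-11.25; u=3/2·(-6.25)+3/2·(-1.25)+0·(-11.25)=-11.25; next y=3/10·11.25+3/4·(-11.25)=-5.0625
n=2: y=-5.0625, sp=-1, e=sp−y=4.0625; I=2.8125, D=e−e_prev=10.3125; u=3/2·4.0625+3/2·2.8125+0·10.3125=10.3125; next y=3/10·(-5.0625)+3/4·10.3125=6.215625
n=3: y=6.215625, sp=-1, e=sp−y=-7.215625; I=-4.403125, D=e−e_prev=-11.278125; u=3/2·(-7.215625)+3/2·(-4.403125)+0·(-11.278125)=-17.428125; next y=3/10·6.215625+3/4·(-17.428125)≈-11.206406
n=4: y≈-11.206406, sp=-1, e=sp−y≈10.206406; I≈5.803281, D=e−e_prev≈17.422031; u=3/2·10.206406+3/2·5.803281+0·17.422031≈24.014531; next y=3/10·(-11.206406)+3/4·24.014531≈14.648977
n=5: y≈14.648977, sp=-1, e=sp−y≈-15.648977; I≈-9.845695, D=e−e_prev≈-25.855383; u=3/2·(-15.648977)+3/2·(-9.845695)+0·(-25.855383)≈-38.242008; next y=3/10·14.648977+3/4·(-38.242008)≈-24.286813
n=6: y≈-24.286813, sp=-1, e=sp−y≈23.286813; I≈13.441118, D=e−e_prev≈38.935789; u=3/2·23.286813+3/2·13.441118+0·38.935789≈55.091896; next y=3/10·(-24.286813)+3/4·55.091896≈34.032878
n=7: y≈34.032878, sp=-1, e=sp−y≈-35.032878; I≈-21.591760, D=e−e_prev≈-58.319691; u=3/2·(-35.032878)+3/2·(-21.591760)+0·(-58.319691)≈-84.936957; next y=3/10·34.032878+3/4·(-84.936957)≈-53.492855
n=8: y≈-53.492855, sp=-1, e=sp−y≈52.492855; I≈30.901094, D=e−e_prev≈87.525733; u=3/2·52.492855+3/2·30.901094+0·87.525733≈125.090923; next y=3/10·(-53.492855)+3/4·125.090923≈77.770336

0 5 15.000 0.000
1 5 -11.250 11.250
2 -1 10.313 -5.063
3 -1 -17.428 6.216
4 -1 24.015 -11.206
5 -1 -38.242 14.649
6 -1 55.092 -24.287
7 -1 -84.937 34.033
8 -1 125.091 -53.493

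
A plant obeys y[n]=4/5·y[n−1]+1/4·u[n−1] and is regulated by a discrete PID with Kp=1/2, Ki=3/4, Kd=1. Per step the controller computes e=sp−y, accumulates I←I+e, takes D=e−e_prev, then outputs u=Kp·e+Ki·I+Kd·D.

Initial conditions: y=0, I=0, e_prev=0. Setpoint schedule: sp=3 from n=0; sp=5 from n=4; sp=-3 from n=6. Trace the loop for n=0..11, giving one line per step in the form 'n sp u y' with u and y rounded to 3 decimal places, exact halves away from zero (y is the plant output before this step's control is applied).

(exact arithmetic carried between steps; '≈' marks a value shown rounded to 6 d.p. or computed from one; I and e_prev carry over from the previous line; the table rounds u and y to 3 d.p., halves away from zero)
n=0: y=0, sp=3, e=sp−y=3; I=3, D=e−e_prev=3; u=1/2·3+3/4·3+1·3=6.75; next y=4/5·0+1/4·6.75=1.6875
n=1: y=1.6875, sp=3, e=sp−y=1.3125; I=4.3125, D=e−e_prev=-1.6875; u=1/2·1.3125+3/4·4.3125+1·(-1.6875)=2.203125; next y=4/5·1.6875+1/4·2.203125≈1.900781
n=2: y≈1.900781, sp=3, e=sp−y≈1.099219; I≈5.411719, D=e−e_prev≈-0.213281; u=1/2·1.099219+3/4·5.411719+1·(-0.213281)≈4.395117; next y=4/5·1.900781+1/4·4.395117≈2.619404
n=3: y≈2.619404, sp=3, e=sp−y≈0.380596; I≈5.792314, D=e−e_prev≈-0.718623; u=1/2·0.380596+3/4·5.792314+1·(-0.718623)≈3.815911; next y=4/5·2.619404+1/4·3.815911≈3.049501
n=4: y≈3.049501, sp=5, e=sp−y≈1.950499; I≈7.742813, D=e−e_prev≈1.569903; u=1/2·1.950499+3/4·7.742813+1·1.569903≈8.352263; next y=4/5·3.049501+1/4·8.352263≈4.527667
n=5: y≈4.527667, sp=5, e=sp−y≈0.472333; I≈8.215147, D=e−e_prev≈-1.478165; u=1/2·0.472333+3/4·8.215147+1·(-1.478165)≈4.919361; next y=4/5·4.527667+1/4·4.919361≈4.851974
n=6: y≈4.851974, sp=-3, e=sp−y≈-7.851974; I≈0.363173, D=e−e_prev≈-8.324307; u=1/2·(-7.851974)+3/4·0.363173+1·(-8.324307)≈-11.977914; next y=4/5·4.851974+1/4·(-11.977914)≈0.887100
n=7: y≈0.887100, sp=-3, e=sp−y≈-3.887100; I≈-3.523927, D=e−e_prev≈3.964873; u=1/2·(-3.887100)+3/4·(-3.523927)+1·3.964873≈-0.621622; next y=4/5·0.887100+1/4·(-0.621622)≈0.554275
n=8: y≈0.554275, sp=-3, e=sp−y≈-3.554275; I≈-7.078202, D=e−e_prev≈0.332826; u=1/2·(-3.554275)+3/4·(-7.078202)+1·0.332826≈-6.752963; next y=4/5·0.554275+1/4·(-6.752963)≈-1.244821
n=9: y≈-1.244821, sp=-3, e=sp−y≈-1.755179; I≈-8.833381, D=e−e_prev≈1.799096; u=1/2·(-1.755179)+3/4·(-8.833381)+1·1.799096≈-5.703529; next y=4/5·(-1.244821)+1/4·(-5.703529)≈-2.421739
n=10: y≈-2.421739, sp=-3, e=sp−y≈-0.578261; I≈-9.411642, D=e−e_prev≈1.176918; u=1/2·(-0.578261)+3/4·(-9.411642)+1·1.176918≈-6.170944; next y=4/5·(-2.421739)+1/4·(-6.170944)≈-3.480127
n=11: y≈-3.480127, sp=-3, e=sp−y≈0.480127; I≈-8.931515, D=e−e_prev≈1.058388; u=1/2·0.480127+3/4·(-8.931515)+1·1.058388≈-5.400184; next y=4/5·(-3.480127)+1/4·(-5.400184)≈-4.134148

0 3 6.750 0.000
1 3 2.203 1.688
2 3 4.395 1.901
3 3 3.816 2.619
4 5 8.352 3.050
5 5 4.919 4.528
6 -3 -11.978 4.852
7 -3 -0.622 0.887
8 -3 -6.753 0.554
9 -3 -5.704 -1.245
10 -3 -6.171 -2.422
11 -3 -5.400 -3.480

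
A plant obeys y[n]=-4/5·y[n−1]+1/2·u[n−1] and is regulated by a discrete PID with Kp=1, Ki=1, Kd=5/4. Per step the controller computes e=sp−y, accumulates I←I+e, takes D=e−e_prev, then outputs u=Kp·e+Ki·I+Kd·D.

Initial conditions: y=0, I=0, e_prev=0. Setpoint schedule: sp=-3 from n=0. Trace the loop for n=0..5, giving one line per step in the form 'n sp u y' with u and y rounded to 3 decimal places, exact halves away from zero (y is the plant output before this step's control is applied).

(exact arithmetic carried between steps; '≈' marks a value shown rounded to 6 d.p. or computed from one; I and e_prev carry over from the previous line; the table rounds u and y to 3 d.p., halves away from zero)
n=0: y=0, sp=-3, e=sp−y=-3; I=-3, D=e−e_prev=-3; u=1·(-3)+1·(-3)+5/4·(-3)=-9.75; next y=-4/5·0+1/2·(-9.75)=-4.875
n=1: y=-4.875, sp=-3, e=sp−y=1.875; I=-1.125, D=e−e_prev=4.875; u=1·1.875+1·(-1.125)+5/4·4.875=6.84375; next y=-4/5·(-4.875)+1/2·6.84375=7.321875
n=2: y=7.321875, sp=-3, e=sp−y=-10.321875; I=-11.446875, D=e−e_prev=-12.196875; u=1·(-10.321875)+1·(-11.446875)+5/4·(-12.196875)≈-37.014844; next y=-4/5·7.321875+1/2·(-37.014844)≈-24.364922
n=3: y≈-24.364922, sp=-3, e=sp−y≈21.364922; I≈9.918047, D=e−e_prev≈31.686797; u=1·21.364922+1·9.918047+5/4·31.686797≈70.891465; next y=-4/5·(-24.364922)+1/2·70.891465≈54.937670
n=4: y≈54.937670, sp=-3, e=sp−y≈-57.937670; I≈-48.019623, D=e−e_prev≈-79.302592; u=1·(-57.937670)+1·(-48.019623)+5/4·(-79.302592)≈-205.085533; next y=-4/5·54.937670+1/2·(-205.085533)≈-146.492902
n=5: y≈-146.492902, sp=-3, e=sp−y≈143.492902; I≈95.473279, D=e−e_prev≈201.430572; u=1·143.492902+1·95.473279+5/4·201.430572≈490.754397; next y=-4/5·(-146.492902)+1/2·490.754397≈362.571520

0 -3 -9.750 0.000
1 -3 6.844 -4.875
2 -3 -37.015 7.322
3 -3 70.891 -24.365
4 -3 -205.086 54.938
5 -3 490.754 -146.493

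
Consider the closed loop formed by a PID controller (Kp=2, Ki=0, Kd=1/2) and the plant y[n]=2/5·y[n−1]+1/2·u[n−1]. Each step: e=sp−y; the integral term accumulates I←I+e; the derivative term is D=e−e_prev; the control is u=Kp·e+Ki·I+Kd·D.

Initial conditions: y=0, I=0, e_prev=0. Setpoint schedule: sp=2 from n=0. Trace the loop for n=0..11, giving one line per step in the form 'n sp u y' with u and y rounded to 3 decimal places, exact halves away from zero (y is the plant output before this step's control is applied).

0 2 5.000 0.000
1 2 -2.250 2.500
2 2 5.563 -0.125
3 2 -2.891 2.731
4 2 6.248 -0.353
5 2 -3.633 2.983
6 2 7.050 -0.624
7 2 -4.501 3.276
8 2 7.988 -0.940
9 2 -5.515 3.618
10 2 9.085 -1.310
11 2 -6.701 4.018

(exact arithmetic carried between steps; '≈' marks a value shown rounded to 6 d.p. or computed from one; I and e_prev carry over from the previous line; the table rounds u and y to 3 d.p., halves away from zero)
n=0: y=0, sp=2, e=sp−y=2; I=2, D=e−e_prev=2; u=2·2+0·2+1/2·2=5; next y=2/5·0+1/2·5=2.5
n=1: y=2.5, sp=2, e=sp−y=-0.5; I=1.5, D=e−e_prev=-2.5; u=2·(-0.5)+0·1.5+1/2·(-2.5)=-2.25; next y=2/5·2.5+1/2·(-2.25)=-0.125
n=2: y=-0.125, sp=2, e=sp−y=2.125; I=3.625, D=e−e_prev=2.625; u=2·2.125+0·3.625+1/2·2.625=5.5625; next y=2/5·(-0.125)+1/2·5.5625=2.73125
n=3: y=2.73125, sp=2, e=sp−y=-0.73125; I=2.89375, D=e−e_prev=-2.85625; u=2·(-0.73125)+0·2.89375+1/2·(-2.85625)=-2.890625; next y=2/5·2.73125+1/2·(-2.890625)≈-0.352813
n=4: y≈-0.352813, sp=2, e=sp−y≈2.352813; I≈5.246563, D=e−e_prev≈3.084063; u=2·2.352813+0·5.246563+1/2·3.084063≈6.247656; next y=2/5·(-0.352813)+1/2·6.247656≈2.982703
n=5: y≈2.982703, sp=2, e=sp−y≈-0.982703; I≈4.263859, D=e−e_prev≈-3.335516; u=2·(-0.982703)+0·4.263859+1/2·(-3.335516)≈-3.633164; next y=2/5·2.982703+1/2·(-3.633164)≈-0.623501
n=6: y≈-0.623501, sp=2, e=sp−y≈2.623501; I≈6.887360, D=e−e_prev≈3.606204; u=2·2.623501+0·6.887360+1/2·3.606204≈7.050104; next y=2/5·(-0.623501)+1/2·7.050104≈3.275651
n=7: y≈3.275651, sp=2, e=sp−y≈-1.275651; I≈5.611709, D=e−e_prev≈-3.899152; u=2·(-1.275651)+0·5.611709+1/2·(-3.899152)≈-4.500879; next y=2/5·3.275651+1/2·(-4.500879)≈-0.940179
n=8: y≈-0.940179, sp=2, e=sp−y≈2.940179; I≈8.551888, D=e−e_prev≈4.215830; u=2·2.940179+0·8.551888+1/2·4.215830≈7.988273; next y=2/5·(-0.940179)+1/2·7.988273≈3.618065
n=9: y≈3.618065, sp=2, e=sp−y≈-1.618065; I≈6.933823, D=e−e_prev≈-4.558244; u=2·(-1.618065)+0·6.933823+1/2·(-4.558244)≈-5.515252; next y=2/5·3.618065+1/2·(-5.515252)≈-1.310400
n=10: y≈-1.310400, sp=2, e=sp−y≈3.310400; I≈10.244223, D=e−e_prev≈4.928465; u=2·3.310400+0·10.244223+1/2·4.928465≈9.085032; next y=2/5·(-1.310400)+1/2·9.085032≈4.018356
n=11: y≈4.018356, sp=2, e=sp−y≈-2.018356; I≈8.225866, D=e−e_prev≈-5.328756; u=2·(-2.018356)+0·8.225866+1/2·(-5.328756)≈-6.701090; next y=2/5·4.018356+1/2·(-6.701090)≈-1.743203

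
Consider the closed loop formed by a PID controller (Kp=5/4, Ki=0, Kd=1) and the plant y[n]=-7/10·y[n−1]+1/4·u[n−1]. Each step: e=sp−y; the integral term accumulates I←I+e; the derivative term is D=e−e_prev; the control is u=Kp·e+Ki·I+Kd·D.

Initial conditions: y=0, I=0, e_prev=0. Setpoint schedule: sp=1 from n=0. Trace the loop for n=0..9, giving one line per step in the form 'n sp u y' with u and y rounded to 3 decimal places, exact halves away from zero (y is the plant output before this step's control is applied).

(exact arithmetic carried between steps; '≈' marks a value shown rounded to 6 d.p. or computed from one; I and e_prev carry over from the previous line; the table rounds u and y to 3 d.p., halves away from zero)
n=0: y=0, sp=1, e=sp−y=1; I=1, D=e−e_prev=1; u=5/4·1+0·1+1·1=2.25; next y=-7/10·0+1/4·2.25=0.5625
n=1: y=0.5625, sp=1, e=sp−y=0.4375; I=1.4375, D=e−e_prev=-0.5625; u=5/4·0.4375+0·1.4375+1·(-0.5625)=-0.015625; next y=-7/10·0.5625+1/4·(-0.015625)≈-0.397656
n=2: y≈-0.397656, sp=1, e=sp−y≈1.397656; I≈2.835156, D=e−e_prev≈0.960156; u=5/4·1.397656+0·2.835156+1·0.960156≈2.707227; next y=-7/10·(-0.397656)+1/4·2.707227≈0.955166
n=3: y≈0.955166, sp=1, e=sp−y≈0.044834; I≈2.879990, D=e−e_prev≈-1.352822; u=5/4·0.044834+0·2.879990+1·(-1.352822)≈-1.296780; next y=-7/10·0.955166+1/4·(-1.296780)≈-0.992811
n=4: y≈-0.992811, sp=1, e=sp−y≈1.992811; I≈4.872801, D=e−e_prev≈1.947977; u=5/4·1.992811+0·4.872801+1·1.947977≈4.438991; next y=-7/10·(-0.992811)+1/4·4.438991≈1.804716
n=5: y≈1.804716, sp=1, e=sp−y≈-0.804716; I≈4.068086, D=e−e_prev≈-2.797527; u=5/4·(-0.804716)+0·4.068086+1·(-2.797527)≈-3.803421; next y=-7/10·1.804716+1/4·(-3.803421)≈-2.214156
n=6: y≈-2.214156, sp=1, e=sp−y≈3.214156; I≈7.282242, D=e−e_prev≈4.018872; u=5/4·3.214156+0·7.282242+1·4.018872≈8.036567; next y=-7/10·(-2.214156)+1/4·8.036567≈3.559051
n=7: y≈3.559051, sp=1, e=sp−y≈-2.559051; I≈4.723191, D=e−e_prev≈-5.773207; u=5/4·(-2.559051)+0·4.723191+1·(-5.773207)≈-8.972021; next y=-7/10·3.559051+1/4·(-8.972021)≈-4.734341
n=8: y≈-4.734341, sp=1, e=sp−y≈5.734341; I≈10.457532, D=e−e_prev≈8.293392; u=5/4·5.734341+0·10.457532+1·8.293392≈15.461319; next y=-7/10·(-4.734341)+1/4·15.461319≈7.179368
n=9: y≈7.179368, sp=1, e=sp−y≈-6.179368; I≈4.278164, D=e−e_prev≈-11.913710; u=5/4·(-6.179368)+0·4.278164+1·(-11.913710)≈-19.637920; next y=-7/10·7.179368+1/4·(-19.637920)≈-9.935038

0 1 2.250 0.000
1 1 -0.016 0.563
2 1 2.707 -0.398
3 1 -1.297 0.955
4 1 4.439 -0.993
5 1 -3.803 1.805
6 1 8.037 -2.214
7 1 -8.972 3.559
8 1 15.461 -4.734
9 1 -19.638 7.179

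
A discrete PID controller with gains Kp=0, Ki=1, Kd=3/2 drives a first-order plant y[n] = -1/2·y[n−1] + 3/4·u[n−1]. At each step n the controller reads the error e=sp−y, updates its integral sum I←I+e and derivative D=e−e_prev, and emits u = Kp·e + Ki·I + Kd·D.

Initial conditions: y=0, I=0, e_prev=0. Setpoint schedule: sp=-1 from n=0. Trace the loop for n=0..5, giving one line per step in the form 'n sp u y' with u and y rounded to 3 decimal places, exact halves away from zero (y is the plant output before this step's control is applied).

(exact arithmetic carried between steps; '≈' marks a value shown rounded to 6 d.p. or computed from one; I and e_prev carry over from the previous line; the table rounds u and y to 3 d.p., halves away from zero)
n=0: y=0, sp=-1, e=sp−y=-1; I=-1, D=e−e_prev=-1; u=0·(-1)+1·(-1)+3/2·(-1)=-2.5; next y=-1/2·0+3/4·(-2.5)=-1.875
n=1: y=-1.875, sp=-1, e=sp−y=0.875; I=-0.125, D=e−e_prev=1.875; u=0·0.875+1·(-0.125)+3/2·1.875=2.6875; next y=-1/2·(-1.875)+3/4·2.6875=2.953125
n=2: y=2.953125, sp=-1, e=sp−y=-3.953125; I=-4.078125, D=e−e_prev=-4.828125; u=0·(-3.953125)+1·(-4.078125)+3/2·(-4.828125)≈-11.320313; next y=-1/2·2.953125+3/4·(-11.320313)≈-9.966797
n=3: y≈-9.966797, sp=-1, e=sp−y≈8.966797; I≈4.888672, D=e−e_prev≈12.919922; u=0·8.966797+1·4.888672+3/2·12.919922≈24.268555; next y=-1/2·(-9.966797)+3/4·24.268555≈23.184814
n=4: y≈23.184814, sp=-1, e=sp−y≈-24.184814; I≈-19.296143, D=e−e_prev≈-33.151611; u=0·(-24.184814)+1·(-19.296143)+3/2·(-33.151611)≈-69.023560; next y=-1/2·23.184814+3/4·(-69.023560)≈-63.360077
n=5: y≈-63.360077, sp=-1, e=sp−y≈62.360077; I≈43.063934, D=e−e_prev≈86.544891; u=0·62.360077+1·43.063934+3/2·86.544891≈172.881271; next y=-1/2·(-63.360077)+3/4·172.881271≈161.340992

0 -1 -2.500 0.000
1 -1 2.688 -1.875
2 -1 -11.320 2.953
3 -1 24.269 -9.967
4 -1 -69.024 23.185
5 -1 172.881 -63.360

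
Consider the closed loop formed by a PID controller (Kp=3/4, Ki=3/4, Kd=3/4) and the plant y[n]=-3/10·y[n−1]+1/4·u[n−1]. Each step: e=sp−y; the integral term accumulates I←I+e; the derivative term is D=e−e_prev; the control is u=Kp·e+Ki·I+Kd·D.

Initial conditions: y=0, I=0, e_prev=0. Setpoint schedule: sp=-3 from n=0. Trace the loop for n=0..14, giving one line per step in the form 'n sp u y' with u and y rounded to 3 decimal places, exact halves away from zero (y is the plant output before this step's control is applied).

(exact arithmetic carried between steps; '≈' marks a value shown rounded to 6 d.p. or computed from one; I and e_prev carry over from the previous line; the table rounds u and y to 3 d.p., halves away from zero)
n=0: y=0, sp=-3, e=sp−y=-3; I=-3, D=e−e_prev=-3; u=3/4·(-3)+3/4·(-3)+3/4·(-3)=-6.75; next y=-3/10·0+1/4·(-6.75)=-1.6875
n=1: y=-1.6875, sp=-3, e=sp−y=-1.3125; I=-4.3125, D=e−e_prev=1.6875; u=3/4·(-1.3125)+3/4·(-4.3125)+3/4·1.6875=-2.953125; next y=-3/10·(-1.6875)+1/4·(-2.953125)≈-0.232031
n=2: y≈-0.232031, sp=-3, e=sp−y≈-2.767969; I≈-7.080469, D=e−e_prev≈-1.455469; u=3/4·(-2.767969)+3/4·(-7.080469)+3/4·(-1.455469)≈-8.477930; next y=-3/10·(-0.232031)+1/4·(-8.477930)≈-2.049873
n=3: y≈-2.049873, sp=-3, e=sp−y≈-0.950127; I≈-8.030596, D=e−e_prev≈1.817842; u=3/4·(-0.950127)+3/4·(-8.030596)+3/4·1.817842≈-5.372161; next y=-3/10·(-2.049873)+1/4·(-5.372161)≈-0.728078
n=4: y≈-0.728078, sp=-3, e=sp−y≈-2.271922; I≈-10.302517, D=e−e_prev≈-1.321795; u=3/4·(-2.271922)+3/4·(-10.302517)+3/4·(-1.321795)≈-10.422176; next y=-3/10·(-0.728078)+1/4·(-10.422176)≈-2.387120
n=5: y≈-2.387120, sp=-3, e=sp−y≈-0.612880; I≈-10.915397, D=e−e_prev≈1.659042; u=3/4·(-0.612880)+3/4·(-10.915397)+3/4·1.659042≈-7.401926; next y=-3/10·(-2.387120)+1/4·(-7.401926)≈-1.134345
n=6: y≈-1.134345, sp=-3, e=sp−y≈-1.865655; I≈-12.781052, D=e−e_prev≈-1.252775; u=3/4·(-1.865655)+3/4·(-12.781052)+3/4·(-1.252775)≈-11.924611; next y=-3/10·(-1.134345)+1/4·(-11.924611)≈-2.640849
n=7: y≈-2.640849, sp=-3, e=sp−y≈-0.359151; I≈-13.140203, D=e−e_prev≈1.506504; u=3/4·(-0.359151)+3/4·(-13.140203)+3/4·1.506504≈-8.994637; next y=-3/10·(-2.640849)+1/4·(-8.994637)≈-1.456405
n=8: y≈-1.456405, sp=-3, e=sp−y≈-1.543595; I≈-14.683798, D=e−e_prev≈-1.184445; u=3/4·(-1.543595)+3/4·(-14.683798)+3/4·(-1.184445)≈-13.058879; next y=-3/10·(-1.456405)+1/4·(-13.058879)≈-2.827798
n=9: y≈-2.827798, sp=-3, e=sp−y≈-0.172202; I≈-14.856000, D=e−e_prev≈1.371394; u=3/4·(-0.172202)+3/4·(-14.856000)+3/4·1.371394≈-10.242606; next y=-3/10·(-2.827798)+1/4·(-10.242606)≈-1.712312
n=10: y≈-1.712312, sp=-3, e=sp−y≈-1.287688; I≈-16.143688, D=e−e_prev≈-1.115486; u=3/4·(-1.287688)+3/4·(-16.143688)+3/4·(-1.115486)≈-13.910147; next y=-3/10·(-1.712312)+1/4·(-13.910147)≈-2.963843
n=11: y≈-2.963843, sp=-3, e=sp−y≈-0.036157; I≈-16.179845, D=e−e_prev≈1.251531; u=3/4·(-0.036157)+3/4·(-16.179845)+3/4·1.251531≈-11.223353; next y=-3/10·(-2.963843)+1/4·(-11.223353)≈-1.916685
n=12: y≈-1.916685, sp=-3, e=sp−y≈-1.083315; I≈-17.263159, D=e−e_prev≈-1.047158; u=3/4·(-1.083315)+3/4·(-17.263159)+3/4·(-1.047158)≈-14.545224; next y=-3/10·(-1.916685)+1/4·(-14.545224)≈-3.061300
n=13: y≈-3.061300, sp=-3, e=sp−y≈0.061300; I≈-17.201859, D=e−e_prev≈1.144615; u=3/4·0.061300+3/4·(-17.201859)+3/4·1.144615≈-11.996958; next y=-3/10·(-3.061300)+1/4·(-11.996958)≈-2.080849
n=14: y≈-2.080849, sp=-3, e=sp−y≈-0.919151; I≈-18.121010, D=e−e_prev≈-0.980451; u=3/4·(-0.919151)+3/4·(-18.121010)+3/4·(-0.980451)≈-15.015459; next y=-3/10·(-2.080849)+1/4·(-15.015459)≈-3.129610

0 -3 -6.750 0.000
1 -3 -2.953 -1.688
2 -3 -8.478 -0.232
3 -3 -5.372 -2.050
4 -3 -10.422 -0.728
5 -3 -7.402 -2.387
6 -3 -11.925 -1.134
7 -3 -8.995 -2.641
8 -3 -13.059 -1.456
9 -3 -10.243 -2.828
10 -3 -13.910 -1.712
11 -3 -11.223 -2.964
12 -3 -14.545 -1.917
13 -3 -11.997 -3.061
14 -3 -15.015 -2.081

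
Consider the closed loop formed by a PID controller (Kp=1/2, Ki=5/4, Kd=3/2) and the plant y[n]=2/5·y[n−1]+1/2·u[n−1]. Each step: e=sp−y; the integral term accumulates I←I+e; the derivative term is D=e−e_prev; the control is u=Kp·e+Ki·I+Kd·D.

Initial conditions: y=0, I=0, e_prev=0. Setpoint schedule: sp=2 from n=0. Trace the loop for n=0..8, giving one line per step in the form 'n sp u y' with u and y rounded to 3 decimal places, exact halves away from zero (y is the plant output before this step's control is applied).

(exact arithmetic carried between steps; '≈' marks a value shown rounded to 6 d.p. or computed from one; I and e_prev carry over from the previous line; the table rounds u and y to 3 d.p., halves away from zero)
n=0: y=0, sp=2, e=sp−y=2; I=2, D=e−e_prev=2; u=1/2·2+5/4·2+3/2·2=6.5; next y=2/5·0+1/2·6.5=3.25
n=1: y=3.25, sp=2, e=sp−y=-1.25; I=0.75, D=e−e_prev=-3.25; u=1/2·(-1.25)+5/4·0.75+3/2·(-3.25)=-4.5625; next y=2/5·3.25+1/2·(-4.5625)=-0.98125
n=2: y=-0.98125, sp=2, e=sp−y=2.98125; I=3.73125, D=e−e_prev=4.23125; u=1/2·2.98125+5/4·3.73125+3/2·4.23125≈12.501563; next y=2/5·(-0.98125)+1/2·12.501563≈5.858281
n=3: y≈5.858281, sp=2, e=sp−y≈-3.858281; I≈-0.127031, D=e−e_prev≈-6.839531; u=1/2·(-3.858281)+5/4·(-0.127031)+3/2·(-6.839531)≈-12.347227; next y=2/5·5.858281+1/2·(-12.347227)≈-3.830301
n=4: y≈-3.830301, sp=2, e=sp−y≈5.830301; I≈5.703270, D=e−e_prev≈9.688582; u=1/2·5.830301+5/4·5.703270+3/2·9.688582≈24.577110; next y=2/5·(-3.830301)+1/2·24.577110≈10.756435
n=5: y≈10.756435, sp=2, e=sp−y≈-8.756435; I≈-3.053165, D=e−e_prev≈-14.586736; u=1/2·(-8.756435)+5/4·(-3.053165)+3/2·(-14.586736)≈-30.074778; next y=2/5·10.756435+1/2·(-30.074778)≈-10.734815
n=6: y≈-10.734815, sp=2, e=sp−y≈12.734815; I≈9.681650, D=e−e_prev≈21.491250; u=1/2·12.734815+5/4·9.681650+3/2·21.491250≈50.706344; next y=2/5·(-10.734815)+1/2·50.706344≈21.059246
n=7: y≈21.059246, sp=2, e=sp−y≈-19.059246; I≈-9.377596, D=e−e_prev≈-31.794061; u=1/2·(-19.059246)+5/4·(-9.377596)+3/2·(-31.794061)≈-68.942710; next y=2/5·21.059246+1/2·(-68.942710)≈-26.047657
n=8: y≈-26.047657, sp=2, e=sp−y≈28.047657; I≈18.670060, D=e−e_prev≈47.106903; u=1/2·28.047657+5/4·18.670060+3/2·47.106903≈108.021757; next y=2/5·(-26.047657)+1/2·108.021757≈43.591816

0 2 6.500 0.000
1 2 -4.563 3.250
2 2 12.502 -0.981
3 2 -12.347 5.858
4 2 24.577 -3.830
5 2 -30.075 10.756
6 2 50.706 -10.735
7 2 -68.943 21.059
8 2 108.022 -26.048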